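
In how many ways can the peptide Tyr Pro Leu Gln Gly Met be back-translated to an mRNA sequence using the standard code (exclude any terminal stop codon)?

384

Tyr: 2 codons.
Pro: 4 codons.
Leu: 6 codons.
Gln: 2 codons.
Gly: 4 codons.
Met: 1 codon.
2 × 4 × 6 × 2 × 4 × 1 = 384.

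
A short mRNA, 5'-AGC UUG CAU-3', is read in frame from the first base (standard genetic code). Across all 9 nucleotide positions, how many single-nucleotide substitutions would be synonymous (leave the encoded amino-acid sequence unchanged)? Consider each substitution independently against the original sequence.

Codon 1 (AGC, Ser): 1 synonymous substitution.
Codon 2 (UUG, Leu): 2 synonymous substitutions.
Codon 3 (CAU, His): 1 synonymous substitution.
Total: 1 + 2 + 1 = 4.

4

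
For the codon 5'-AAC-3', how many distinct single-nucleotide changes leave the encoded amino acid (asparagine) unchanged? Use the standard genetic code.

1

Position 1: none → 0 synonymous.
Position 2: none → 0 synonymous.
Position 3: AAU → 1 synonymous.
Total: 0 + 0 + 1 = 1.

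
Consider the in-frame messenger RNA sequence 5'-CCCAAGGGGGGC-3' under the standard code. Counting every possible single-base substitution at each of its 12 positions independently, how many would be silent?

10

Codon 1 (CCC, Pro): 3 synonymous substitutions.
Codon 2 (AAG, Lys): 1 synonymous substitution.
Codon 3 (GGG, Gly): 3 synonymous substitutions.
Codon 4 (GGC, Gly): 3 synonymous substitutions.
Total: 3 + 1 + 3 + 3 = 10.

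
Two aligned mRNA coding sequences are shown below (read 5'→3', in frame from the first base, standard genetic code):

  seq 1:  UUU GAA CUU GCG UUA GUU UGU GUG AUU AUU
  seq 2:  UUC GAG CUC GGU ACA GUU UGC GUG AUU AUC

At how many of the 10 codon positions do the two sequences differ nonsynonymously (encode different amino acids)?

Codon 1: UUU Phe / UUC Phe — synonymous.
Codon 2: GAA Glu / GAG Glu — synonymous.
Codon 3: CUU Leu / CUC Leu — synonymous.
Codon 4: GCG Ala / GGU Gly — nonsynonymous.
Codon 5: UUA Leu / ACA Thr — nonsynonymous.
Codon 6: GUU Val / GUU Val — identical.
Codon 7: UGU Cys / UGC Cys — synonymous.
Codon 8: GUG Val / GUG Val — identical.
Codon 9: AUU Ile / AUU Ile — identical.
Codon 10: AUU Ile / AUC Ile — synonymous.
Nonsynonymous differences: 2.

2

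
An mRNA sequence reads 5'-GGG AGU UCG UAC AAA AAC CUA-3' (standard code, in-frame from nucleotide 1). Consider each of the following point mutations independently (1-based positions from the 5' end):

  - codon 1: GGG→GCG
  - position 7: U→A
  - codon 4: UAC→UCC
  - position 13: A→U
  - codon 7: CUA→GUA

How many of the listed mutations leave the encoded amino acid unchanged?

Codon 1: GGG (Gly) → GCG (Ala) — missense.
Codon 3: UCG (Ser) → ACG (Thr) — missense.
Codon 4: UAC (Tyr) → UCC (Ser) — missense.
Codon 5: AAA (Lys) → UAA (Stop) — nonsense.
Codon 7: CUA (Leu) → GUA (Val) — missense.
Synonymous: 0 of 5.

0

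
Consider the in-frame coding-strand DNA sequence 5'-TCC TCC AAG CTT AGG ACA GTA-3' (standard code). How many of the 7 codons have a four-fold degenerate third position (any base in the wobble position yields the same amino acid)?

Codon 1 TCC (Ser): third position 4-fold.
Codon 2 TCC (Ser): third position 4-fold.
Codon 3 AAG (Lys): third position 2-fold.
Codon 4 CTT (Leu): third position 4-fold.
Codon 5 AGG (Arg): third position 2-fold.
Codon 6 ACA (Thr): third position 4-fold.
Codon 7 GTA (Val): third position 4-fold.
Four-fold degenerate third positions: 5.

5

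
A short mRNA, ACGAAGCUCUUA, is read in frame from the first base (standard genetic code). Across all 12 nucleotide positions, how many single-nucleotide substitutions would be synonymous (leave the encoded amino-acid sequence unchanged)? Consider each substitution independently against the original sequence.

Codon 1 (ACG, Thr): 3 synonymous substitutions.
Codon 2 (AAG, Lys): 1 synonymous substitution.
Codon 3 (CUC, Leu): 3 synonymous substitutions.
Codon 4 (UUA, Leu): 2 synonymous substitutions.
Total: 3 + 1 + 3 + 2 = 9.

9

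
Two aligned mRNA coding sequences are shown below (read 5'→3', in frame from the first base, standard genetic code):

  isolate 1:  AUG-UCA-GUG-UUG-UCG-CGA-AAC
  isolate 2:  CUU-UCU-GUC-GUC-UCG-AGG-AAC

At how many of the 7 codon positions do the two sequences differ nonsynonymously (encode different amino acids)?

2

Codon 1: AUG Met / CUU Leu — nonsynonymous.
Codon 2: UCA Ser / UCU Ser — synonymous.
Codon 3: GUG Val / GUC Val — synonymous.
Codon 4: UUG Leu / GUC Val — nonsynonymous.
Codon 5: UCG Ser / UCG Ser — identical.
Codon 6: CGA Arg / AGG Arg — synonymous.
Codon 7: AAC Asn / AAC Asn — identical.
Nonsynonymous differences: 2.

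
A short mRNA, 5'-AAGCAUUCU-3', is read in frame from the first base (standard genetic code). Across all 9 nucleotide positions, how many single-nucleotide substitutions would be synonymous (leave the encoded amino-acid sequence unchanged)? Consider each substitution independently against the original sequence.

Codon 1 (AAG, Lys): 1 synonymous substitution.
Codon 2 (CAU, His): 1 synonymous substitution.
Codon 3 (UCU, Ser): 3 synonymous substitutions.
Total: 1 + 1 + 3 = 5.

5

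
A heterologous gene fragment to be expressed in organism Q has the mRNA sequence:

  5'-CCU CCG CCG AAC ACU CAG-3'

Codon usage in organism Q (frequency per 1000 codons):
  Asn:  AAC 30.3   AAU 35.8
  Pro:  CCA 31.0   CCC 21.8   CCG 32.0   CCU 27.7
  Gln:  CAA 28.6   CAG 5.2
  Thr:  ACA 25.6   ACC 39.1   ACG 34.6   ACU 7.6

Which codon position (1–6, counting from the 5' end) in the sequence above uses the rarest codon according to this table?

6

Codon 1 CCU (Pro): 27.7 per 1000.
Codon 2 CCG (Pro): 32.0 per 1000.
Codon 3 CCG (Pro): 32.0 per 1000.
Codon 4 AAC (Asn): 30.3 per 1000.
Codon 5 ACU (Thr): 7.6 per 1000.
Codon 6 CAG (Gln): 5.2 per 1000.
Lowest frequency is 5.2 at codon 6.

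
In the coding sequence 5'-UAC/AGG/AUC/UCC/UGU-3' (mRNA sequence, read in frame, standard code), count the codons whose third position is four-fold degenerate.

1

Codon 1 UAC (Tyr): third position 2-fold.
Codon 2 AGG (Arg): third position 2-fold.
Codon 3 AUC (Ile): third position 3-fold.
Codon 4 UCC (Ser): third position 4-fold.
Codon 5 UGU (Cys): third position 2-fold.
Four-fold degenerate third positions: 1.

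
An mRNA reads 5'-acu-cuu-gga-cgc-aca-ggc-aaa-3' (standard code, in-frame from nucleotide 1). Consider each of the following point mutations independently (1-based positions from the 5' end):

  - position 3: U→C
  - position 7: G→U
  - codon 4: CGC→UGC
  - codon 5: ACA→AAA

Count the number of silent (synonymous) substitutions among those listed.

1

Codon 1: ACU (Thr) → ACC (Thr) — synonymous.
Codon 3: GGA (Gly) → UGA (Stop) — nonsense.
Codon 4: CGC (Arg) → UGC (Cys) — missense.
Codon 5: ACA (Thr) → AAA (Lys) — missense.
Synonymous: 1 of 4.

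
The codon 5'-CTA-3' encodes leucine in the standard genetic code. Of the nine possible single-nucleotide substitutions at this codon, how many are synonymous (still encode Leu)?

Position 1: TTA → 1 synonymous.
Position 2: none → 0 synonymous.
Position 3: CTT, CTC, CTG → 3 synonymous.
Total: 1 + 0 + 3 = 4.

4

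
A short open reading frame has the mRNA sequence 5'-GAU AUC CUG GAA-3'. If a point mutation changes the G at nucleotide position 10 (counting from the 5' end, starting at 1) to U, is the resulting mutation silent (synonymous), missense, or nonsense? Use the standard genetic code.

nonsense

Position 10 falls in codon 4: GAA → Glu.
After the substitution the codon is UAA → Stop.
The new codon is a stop codon, so this is a nonsense mutation.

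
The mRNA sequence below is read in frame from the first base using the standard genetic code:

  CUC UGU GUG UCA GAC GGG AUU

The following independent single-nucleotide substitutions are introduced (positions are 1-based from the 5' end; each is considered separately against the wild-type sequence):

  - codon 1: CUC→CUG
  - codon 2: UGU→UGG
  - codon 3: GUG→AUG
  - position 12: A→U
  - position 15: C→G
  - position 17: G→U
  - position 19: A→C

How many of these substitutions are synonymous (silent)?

Codon 1: CUC (Leu) → CUG (Leu) — synonymous.
Codon 2: UGU (Cys) → UGG (Trp) — missense.
Codon 3: GUG (Val) → AUG (Met) — missense.
Codon 4: UCA (Ser) → UCU (Ser) — synonymous.
Codon 5: GAC (Asp) → GAG (Glu) — missense.
Codon 6: GGG (Gly) → GUG (Val) — missense.
Codon 7: AUU (Ile) → CUU (Leu) — missense.
Synonymous: 2 of 7.

2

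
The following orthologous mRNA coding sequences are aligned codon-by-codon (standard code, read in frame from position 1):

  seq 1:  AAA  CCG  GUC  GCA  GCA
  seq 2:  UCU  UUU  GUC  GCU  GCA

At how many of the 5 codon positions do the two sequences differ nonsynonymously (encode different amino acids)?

2

Codon 1: AAA Lys / UCU Ser — nonsynonymous.
Codon 2: CCG Pro / UUU Phe — nonsynonymous.
Codon 3: GUC Val / GUC Val — identical.
Codon 4: GCA Ala / GCU Ala — synonymous.
Codon 5: GCA Ala / GCA Ala — identical.
Nonsynonymous differences: 2.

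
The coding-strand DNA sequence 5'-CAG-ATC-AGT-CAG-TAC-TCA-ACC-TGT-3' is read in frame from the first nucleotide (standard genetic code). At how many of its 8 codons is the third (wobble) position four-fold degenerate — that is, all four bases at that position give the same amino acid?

2

Codon 1 CAG (Gln): third position 2-fold.
Codon 2 ATC (Ile): third position 3-fold.
Codon 3 AGT (Ser): third position 2-fold.
Codon 4 CAG (Gln): third position 2-fold.
Codon 5 TAC (Tyr): third position 2-fold.
Codon 6 TCA (Ser): third position 4-fold.
Codon 7 ACC (Thr): third position 4-fold.
Codon 8 TGT (Cys): third position 2-fold.
Four-fold degenerate third positions: 2.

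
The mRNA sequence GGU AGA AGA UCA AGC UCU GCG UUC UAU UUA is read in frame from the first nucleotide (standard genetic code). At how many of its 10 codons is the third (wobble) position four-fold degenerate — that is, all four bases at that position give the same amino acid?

4

Codon 1 GGU (Gly): third position 4-fold.
Codon 2 AGA (Arg): third position 2-fold.
Codon 3 AGA (Arg): third position 2-fold.
Codon 4 UCA (Ser): third position 4-fold.
Codon 5 AGC (Ser): third position 2-fold.
Codon 6 UCU (Ser): third position 4-fold.
Codon 7 GCG (Ala): third position 4-fold.
Codon 8 UUC (Phe): third position 2-fold.
Codon 9 UAU (Tyr): third position 2-fold.
Codon 10 UUA (Leu): third position 2-fold.
Four-fold degenerate third positions: 4.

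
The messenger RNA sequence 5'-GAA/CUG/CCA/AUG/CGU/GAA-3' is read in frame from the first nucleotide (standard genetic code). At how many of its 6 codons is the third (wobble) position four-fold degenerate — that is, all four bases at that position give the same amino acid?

Codon 1 GAA (Glu): third position 2-fold.
Codon 2 CUG (Leu): third position 4-fold.
Codon 3 CCA (Pro): third position 4-fold.
Codon 4 AUG (Met): third position 1-fold.
Codon 5 CGU (Arg): third position 4-fold.
Codon 6 GAA (Glu): third position 2-fold.
Four-fold degenerate third positions: 3.

3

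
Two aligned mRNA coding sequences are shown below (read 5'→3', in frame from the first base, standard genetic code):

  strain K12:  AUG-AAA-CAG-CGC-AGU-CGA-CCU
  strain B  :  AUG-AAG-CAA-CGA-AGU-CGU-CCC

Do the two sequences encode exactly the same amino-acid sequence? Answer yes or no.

Codon 1: AUG Met / AUG Met — identical.
Codon 2: AAA Lys / AAG Lys — synonymous.
Codon 3: CAG Gln / CAA Gln — synonymous.
Codon 4: CGC Arg / CGA Arg — synonymous.
Codon 5: AGU Ser / AGU Ser — identical.
Codon 6: CGA Arg / CGU Arg — synonymous.
Codon 7: CCU Pro / CCC Pro — synonymous.
Nonsynonymous differences: 0 → same protein.

yes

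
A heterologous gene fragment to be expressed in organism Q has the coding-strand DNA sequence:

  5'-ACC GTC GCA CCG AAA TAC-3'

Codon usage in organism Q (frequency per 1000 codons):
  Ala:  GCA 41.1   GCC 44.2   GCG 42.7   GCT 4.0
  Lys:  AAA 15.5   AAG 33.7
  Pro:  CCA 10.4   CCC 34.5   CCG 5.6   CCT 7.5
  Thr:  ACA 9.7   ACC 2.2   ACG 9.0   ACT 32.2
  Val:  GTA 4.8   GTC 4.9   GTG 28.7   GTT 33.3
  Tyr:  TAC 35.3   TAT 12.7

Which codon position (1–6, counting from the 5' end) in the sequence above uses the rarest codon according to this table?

1

Codon 1 ACC (Thr): 2.2 per 1000.
Codon 2 GTC (Val): 4.9 per 1000.
Codon 3 GCA (Ala): 41.1 per 1000.
Codon 4 CCG (Pro): 5.6 per 1000.
Codon 5 AAA (Lys): 15.5 per 1000.
Codon 6 TAC (Tyr): 35.3 per 1000.
Lowest frequency is 2.2 at codon 1.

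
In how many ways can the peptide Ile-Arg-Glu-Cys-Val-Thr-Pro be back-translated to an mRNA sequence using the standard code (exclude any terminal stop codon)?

4608

Ile: 3 codons.
Arg: 6 codons.
Glu: 2 codons.
Cys: 2 codons.
Val: 4 codons.
Thr: 4 codons.
Pro: 4 codons.
3 × 6 × 2 × 2 × 4 × 4 × 4 = 4608.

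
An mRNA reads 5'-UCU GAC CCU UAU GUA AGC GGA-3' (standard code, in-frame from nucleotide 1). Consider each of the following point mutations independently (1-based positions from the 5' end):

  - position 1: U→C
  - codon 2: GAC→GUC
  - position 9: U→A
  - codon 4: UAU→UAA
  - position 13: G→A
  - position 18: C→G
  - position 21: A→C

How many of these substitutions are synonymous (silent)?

2

Codon 1: UCU (Ser) → CCU (Pro) — missense.
Codon 2: GAC (Asp) → GUC (Val) — missense.
Codon 3: CCU (Pro) → CCA (Pro) — synonymous.
Codon 4: UAU (Tyr) → UAA (Stop) — nonsense.
Codon 5: GUA (Val) → AUA (Ile) — missense.
Codon 6: AGC (Ser) → AGG (Arg) — missense.
Codon 7: GGA (Gly) → GGC (Gly) — synonymous.
Synonymous: 2 of 7.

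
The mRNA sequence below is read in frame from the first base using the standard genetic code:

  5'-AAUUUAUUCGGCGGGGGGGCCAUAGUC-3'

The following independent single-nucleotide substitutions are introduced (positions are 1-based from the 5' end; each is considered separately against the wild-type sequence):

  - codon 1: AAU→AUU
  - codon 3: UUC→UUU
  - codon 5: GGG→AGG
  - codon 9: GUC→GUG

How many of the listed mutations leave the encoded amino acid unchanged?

2

Codon 1: AAU (Asn) → AUU (Ile) — missense.
Codon 3: UUC (Phe) → UUU (Phe) — synonymous.
Codon 5: GGG (Gly) → AGG (Arg) — missense.
Codon 9: GUC (Val) → GUG (Val) — synonymous.
Synonymous: 2 of 4.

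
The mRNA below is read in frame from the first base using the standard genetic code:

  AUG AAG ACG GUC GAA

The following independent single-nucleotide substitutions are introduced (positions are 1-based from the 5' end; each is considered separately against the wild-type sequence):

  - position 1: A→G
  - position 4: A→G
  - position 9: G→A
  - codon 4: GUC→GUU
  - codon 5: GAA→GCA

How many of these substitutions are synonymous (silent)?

Codon 1: AUG (Met) → GUG (Val) — missense.
Codon 2: AAG (Lys) → GAG (Glu) — missense.
Codon 3: ACG (Thr) → ACA (Thr) — synonymous.
Codon 4: GUC (Val) → GUU (Val) — synonymous.
Codon 5: GAA (Glu) → GCA (Ala) — missense.
Synonymous: 2 of 5.

2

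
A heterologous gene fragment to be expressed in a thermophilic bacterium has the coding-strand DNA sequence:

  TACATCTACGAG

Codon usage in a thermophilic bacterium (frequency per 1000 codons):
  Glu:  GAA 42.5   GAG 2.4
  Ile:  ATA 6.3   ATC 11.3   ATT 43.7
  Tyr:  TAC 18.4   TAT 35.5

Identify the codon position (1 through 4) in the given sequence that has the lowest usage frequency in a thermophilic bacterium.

Codon 1 TAC (Tyr): 18.4 per 1000.
Codon 2 ATC (Ile): 11.3 per 1000.
Codon 3 TAC (Tyr): 18.4 per 1000.
Codon 4 GAG (Glu): 2.4 per 1000.
Lowest frequency is 2.4 at codon 4.

4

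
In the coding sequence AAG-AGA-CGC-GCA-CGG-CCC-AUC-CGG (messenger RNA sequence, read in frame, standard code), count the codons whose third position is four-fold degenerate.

5

Codon 1 AAG (Lys): third position 2-fold.
Codon 2 AGA (Arg): third position 2-fold.
Codon 3 CGC (Arg): third position 4-fold.
Codon 4 GCA (Ala): third position 4-fold.
Codon 5 CGG (Arg): third position 4-fold.
Codon 6 CCC (Pro): third position 4-fold.
Codon 7 AUC (Ile): third position 3-fold.
Codon 8 CGG (Arg): third position 4-fold.
Four-fold degenerate third positions: 5.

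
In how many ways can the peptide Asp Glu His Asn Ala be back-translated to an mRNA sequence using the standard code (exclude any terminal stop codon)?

64

Asp: 2 codons.
Glu: 2 codons.
His: 2 codons.
Asn: 2 codons.
Ala: 4 codons.
2 × 2 × 2 × 2 × 4 = 64.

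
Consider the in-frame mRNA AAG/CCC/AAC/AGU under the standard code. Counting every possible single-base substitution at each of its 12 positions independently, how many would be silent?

6

Codon 1 (AAG, Lys): 1 synonymous substitution.
Codon 2 (CCC, Pro): 3 synonymous substitutions.
Codon 3 (AAC, Asn): 1 synonymous substitution.
Codon 4 (AGU, Ser): 1 synonymous substitution.
Total: 1 + 3 + 1 + 1 = 6.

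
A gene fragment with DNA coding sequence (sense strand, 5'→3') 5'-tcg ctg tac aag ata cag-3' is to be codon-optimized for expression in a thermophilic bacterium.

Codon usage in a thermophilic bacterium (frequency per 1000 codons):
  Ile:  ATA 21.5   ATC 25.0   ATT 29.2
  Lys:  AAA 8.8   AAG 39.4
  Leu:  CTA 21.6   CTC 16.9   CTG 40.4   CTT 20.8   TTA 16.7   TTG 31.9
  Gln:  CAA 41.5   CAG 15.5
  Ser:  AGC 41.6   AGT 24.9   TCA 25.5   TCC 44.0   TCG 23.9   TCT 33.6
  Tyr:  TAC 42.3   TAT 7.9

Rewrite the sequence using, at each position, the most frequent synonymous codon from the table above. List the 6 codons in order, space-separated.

TCC CTG TAC AAG ATT CAA

Codon 1 (Ser): best is TCC at 44.0.
Codon 2 (Leu): best is CTG at 40.4.
Codon 3 (Tyr): best is TAC at 42.3.
Codon 4 (Lys): best is AAG at 39.4.
Codon 5 (Ile): best is ATT at 29.2.
Codon 6 (Gln): best is CAA at 41.5.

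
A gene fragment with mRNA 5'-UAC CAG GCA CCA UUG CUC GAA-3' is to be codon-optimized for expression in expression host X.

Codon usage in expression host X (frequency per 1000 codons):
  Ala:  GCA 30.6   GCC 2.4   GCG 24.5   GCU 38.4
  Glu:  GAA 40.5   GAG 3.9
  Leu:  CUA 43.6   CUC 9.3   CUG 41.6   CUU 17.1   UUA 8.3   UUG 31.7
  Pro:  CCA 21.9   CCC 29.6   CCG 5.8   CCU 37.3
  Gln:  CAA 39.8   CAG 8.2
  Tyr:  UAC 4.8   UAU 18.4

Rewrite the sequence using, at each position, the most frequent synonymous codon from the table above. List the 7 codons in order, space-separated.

Codon 1 (Tyr): best is UAU at 18.4.
Codon 2 (Gln): best is CAA at 39.8.
Codon 3 (Ala): best is GCU at 38.4.
Codon 4 (Pro): best is CCU at 37.3.
Codon 5 (Leu): best is CUA at 43.6.
Codon 6 (Leu): best is CUA at 43.6.
Codon 7 (Glu): best is GAA at 40.5.

UAU CAA GCU CCU CUA CUA GAA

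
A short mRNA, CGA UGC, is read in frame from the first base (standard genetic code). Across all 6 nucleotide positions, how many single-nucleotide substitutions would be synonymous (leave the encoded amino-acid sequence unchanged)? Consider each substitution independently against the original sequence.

Codon 1 (CGA, Arg): 4 synonymous substitutions.
Codon 2 (UGC, Cys): 1 synonymous substitution.
Total: 4 + 1 = 5.

5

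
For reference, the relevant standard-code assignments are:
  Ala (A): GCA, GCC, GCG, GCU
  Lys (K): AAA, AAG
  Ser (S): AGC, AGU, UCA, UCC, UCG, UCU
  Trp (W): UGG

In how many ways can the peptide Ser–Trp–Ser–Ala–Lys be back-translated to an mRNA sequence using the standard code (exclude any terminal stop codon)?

288

Ser: 6 codons.
Trp: 1 codon.
Ser: 6 codons.
Ala: 4 codons.
Lys: 2 codons.
6 × 1 × 6 × 4 × 2 = 288.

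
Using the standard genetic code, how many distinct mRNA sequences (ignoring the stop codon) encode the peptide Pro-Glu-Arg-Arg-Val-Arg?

6912

Pro: 4 codons.
Glu: 2 codons.
Arg: 6 codons.
Arg: 6 codons.
Val: 4 codons.
Arg: 6 codons.
4 × 2 × 6 × 6 × 4 × 6 = 6912.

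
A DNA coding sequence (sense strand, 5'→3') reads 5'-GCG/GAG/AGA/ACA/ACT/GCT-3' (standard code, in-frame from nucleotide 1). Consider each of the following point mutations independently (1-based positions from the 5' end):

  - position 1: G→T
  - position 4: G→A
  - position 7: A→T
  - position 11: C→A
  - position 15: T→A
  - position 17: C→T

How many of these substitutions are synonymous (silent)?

Codon 1: GCG (Ala) → TCG (Ser) — missense.
Codon 2: GAG (Glu) → AAG (Lys) — missense.
Codon 3: AGA (Arg) → TGA (Stop) — nonsense.
Codon 4: ACA (Thr) → AAA (Lys) — missense.
Codon 5: ACT (Thr) → ACA (Thr) — synonymous.
Codon 6: GCT (Ala) → GTT (Val) — missense.
Synonymous: 1 of 6.

1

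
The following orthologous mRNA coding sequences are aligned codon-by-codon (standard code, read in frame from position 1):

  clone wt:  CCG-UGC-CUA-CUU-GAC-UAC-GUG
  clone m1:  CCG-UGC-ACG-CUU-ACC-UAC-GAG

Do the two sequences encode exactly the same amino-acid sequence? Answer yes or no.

no

Codon 1: CCG Pro / CCG Pro — identical.
Codon 2: UGC Cys / UGC Cys — identical.
Codon 3: CUA Leu / ACG Thr — nonsynonymous.
Codon 4: CUU Leu / CUU Leu — identical.
Codon 5: GAC Asp / ACC Thr — nonsynonymous.
Codon 6: UAC Tyr / UAC Tyr — identical.
Codon 7: GUG Val / GAG Glu — nonsynonymous.
Nonsynonymous differences: 3 → different protein.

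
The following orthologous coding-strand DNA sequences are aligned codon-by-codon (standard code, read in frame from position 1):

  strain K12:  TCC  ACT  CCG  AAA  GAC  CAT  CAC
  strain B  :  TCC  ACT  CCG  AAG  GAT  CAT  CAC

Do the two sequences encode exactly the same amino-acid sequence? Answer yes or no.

yes

Codon 1: TCC Ser / TCC Ser — identical.
Codon 2: ACT Thr / ACT Thr — identical.
Codon 3: CCG Pro / CCG Pro — identical.
Codon 4: AAA Lys / AAG Lys — synonymous.
Codon 5: GAC Asp / GAT Asp — synonymous.
Codon 6: CAT His / CAT His — identical.
Codon 7: CAC His / CAC His — identical.
Nonsynonymous differences: 0 → same protein.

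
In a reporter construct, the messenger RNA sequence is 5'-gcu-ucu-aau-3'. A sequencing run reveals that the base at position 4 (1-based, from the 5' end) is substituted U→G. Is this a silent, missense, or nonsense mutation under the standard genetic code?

Position 4 falls in codon 2: UCU → Ser.
After the substitution the codon is GCU → Ala.
Ser ≠ Ala, so this is a missense mutation.

missense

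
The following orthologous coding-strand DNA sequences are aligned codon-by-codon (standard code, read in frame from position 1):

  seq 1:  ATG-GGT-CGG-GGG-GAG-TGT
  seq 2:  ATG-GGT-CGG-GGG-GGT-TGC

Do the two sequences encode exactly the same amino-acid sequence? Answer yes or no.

no

Codon 1: ATG Met / ATG Met — identical.
Codon 2: GGT Gly / GGT Gly — identical.
Codon 3: CGG Arg / CGG Arg — identical.
Codon 4: GGG Gly / GGG Gly — identical.
Codon 5: GAG Glu / GGT Gly — nonsynonymous.
Codon 6: TGT Cys / TGC Cys — synonymous.
Nonsynonymous differences: 1 → different protein.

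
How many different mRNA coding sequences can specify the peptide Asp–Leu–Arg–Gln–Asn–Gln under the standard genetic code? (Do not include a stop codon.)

576

Asp: 2 codons.
Leu: 6 codons.
Arg: 6 codons.
Gln: 2 codons.
Asn: 2 codons.
Gln: 2 codons.
2 × 6 × 6 × 2 × 2 × 2 = 576.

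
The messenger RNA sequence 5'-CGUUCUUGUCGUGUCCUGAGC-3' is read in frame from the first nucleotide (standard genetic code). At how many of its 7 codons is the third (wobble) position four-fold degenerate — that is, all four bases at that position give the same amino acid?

Codon 1 CGU (Arg): third position 4-fold.
Codon 2 UCU (Ser): third position 4-fold.
Codon 3 UGU (Cys): third position 2-fold.
Codon 4 CGU (Arg): third position 4-fold.
Codon 5 GUC (Val): third position 4-fold.
Codon 6 CUG (Leu): third position 4-fold.
Codon 7 AGC (Ser): third position 2-fold.
Four-fold degenerate third positions: 5.

5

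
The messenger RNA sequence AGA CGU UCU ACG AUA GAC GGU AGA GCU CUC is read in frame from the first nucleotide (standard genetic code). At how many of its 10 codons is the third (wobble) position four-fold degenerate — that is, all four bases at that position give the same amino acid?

6

Codon 1 AGA (Arg): third position 2-fold.
Codon 2 CGU (Arg): third position 4-fold.
Codon 3 UCU (Ser): third position 4-fold.
Codon 4 ACG (Thr): third position 4-fold.
Codon 5 AUA (Ile): third position 3-fold.
Codon 6 GAC (Asp): third position 2-fold.
Codon 7 GGU (Gly): third position 4-fold.
Codon 8 AGA (Arg): third position 2-fold.
Codon 9 GCU (Ala): third position 4-fold.
Codon 10 CUC (Leu): third position 4-fold.
Four-fold degenerate third positions: 6.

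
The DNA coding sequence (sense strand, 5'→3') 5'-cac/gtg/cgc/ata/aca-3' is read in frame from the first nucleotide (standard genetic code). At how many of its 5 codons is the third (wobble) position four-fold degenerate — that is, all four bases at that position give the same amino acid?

Codon 1 CAC (His): third position 2-fold.
Codon 2 GTG (Val): third position 4-fold.
Codon 3 CGC (Arg): third position 4-fold.
Codon 4 ATA (Ile): third position 3-fold.
Codon 5 ACA (Thr): third position 4-fold.
Four-fold degenerate third positions: 3.

3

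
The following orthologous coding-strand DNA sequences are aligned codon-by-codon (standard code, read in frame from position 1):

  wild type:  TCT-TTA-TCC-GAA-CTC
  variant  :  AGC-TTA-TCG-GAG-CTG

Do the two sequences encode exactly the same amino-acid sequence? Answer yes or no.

yes

Codon 1: TCT Ser / AGC Ser — synonymous.
Codon 2: TTA Leu / TTA Leu — identical.
Codon 3: TCC Ser / TCG Ser — synonymous.
Codon 4: GAA Glu / GAG Glu — synonymous.
Codon 5: CTC Leu / CTG Leu — synonymous.
Nonsynonymous differences: 0 → same protein.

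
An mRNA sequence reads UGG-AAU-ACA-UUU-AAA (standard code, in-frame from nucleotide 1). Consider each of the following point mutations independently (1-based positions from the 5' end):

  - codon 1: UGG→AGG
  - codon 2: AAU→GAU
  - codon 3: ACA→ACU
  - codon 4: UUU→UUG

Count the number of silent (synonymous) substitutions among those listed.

Codon 1: UGG (Trp) → AGG (Arg) — missense.
Codon 2: AAU (Asn) → GAU (Asp) — missense.
Codon 3: ACA (Thr) → ACU (Thr) — synonymous.
Codon 4: UUU (Phe) → UUG (Leu) — missense.
Synonymous: 1 of 4.

1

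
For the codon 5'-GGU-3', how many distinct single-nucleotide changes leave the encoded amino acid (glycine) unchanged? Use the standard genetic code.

3

Position 1: none → 0 synonymous.
Position 2: none → 0 synonymous.
Position 3: GGC, GGA, GGG → 3 synonymous.
Total: 0 + 0 + 3 = 3.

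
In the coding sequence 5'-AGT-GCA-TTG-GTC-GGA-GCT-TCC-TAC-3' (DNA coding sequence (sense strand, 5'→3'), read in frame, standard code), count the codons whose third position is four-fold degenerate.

5

Codon 1 AGT (Ser): third position 2-fold.
Codon 2 GCA (Ala): third position 4-fold.
Codon 3 TTG (Leu): third position 2-fold.
Codon 4 GTC (Val): third position 4-fold.
Codon 5 GGA (Gly): third position 4-fold.
Codon 6 GCT (Ala): third position 4-fold.
Codon 7 TCC (Ser): third position 4-fold.
Codon 8 TAC (Tyr): third position 2-fold.
Four-fold degenerate third positions: 5.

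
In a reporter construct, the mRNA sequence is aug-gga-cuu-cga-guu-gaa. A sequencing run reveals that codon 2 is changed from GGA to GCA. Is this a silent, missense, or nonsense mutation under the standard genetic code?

Position 5 falls in codon 2: GGA → Gly.
After the substitution the codon is GCA → Ala.
Gly ≠ Ala, so this is a missense mutation.

missense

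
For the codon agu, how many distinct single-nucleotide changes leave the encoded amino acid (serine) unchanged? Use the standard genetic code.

Position 1: none → 0 synonymous.
Position 2: none → 0 synonymous.
Position 3: AGC → 1 synonymous.
Total: 0 + 0 + 1 = 1.

1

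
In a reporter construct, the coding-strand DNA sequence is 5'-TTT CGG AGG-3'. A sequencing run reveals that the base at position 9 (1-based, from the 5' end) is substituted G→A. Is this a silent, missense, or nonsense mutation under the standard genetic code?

Position 9 falls in codon 3: AGG → Arg.
After the substitution the codon is AGA → Arg.
Both encode Arg, so the change is synonymous.

silent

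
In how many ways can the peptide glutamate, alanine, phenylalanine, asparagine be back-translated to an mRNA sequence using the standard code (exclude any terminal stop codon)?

32

Glu: 2 codons.
Ala: 4 codons.
Phe: 2 codons.
Asn: 2 codons.
2 × 4 × 2 × 2 = 32.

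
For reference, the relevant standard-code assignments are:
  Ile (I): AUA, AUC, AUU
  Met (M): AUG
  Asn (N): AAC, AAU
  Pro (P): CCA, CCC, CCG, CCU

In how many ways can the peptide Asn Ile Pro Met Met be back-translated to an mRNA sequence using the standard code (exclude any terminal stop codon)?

24

Asn: 2 codons.
Ile: 3 codons.
Pro: 4 codons.
Met: 1 codon.
Met: 1 codon.
2 × 3 × 4 × 1 × 1 = 24.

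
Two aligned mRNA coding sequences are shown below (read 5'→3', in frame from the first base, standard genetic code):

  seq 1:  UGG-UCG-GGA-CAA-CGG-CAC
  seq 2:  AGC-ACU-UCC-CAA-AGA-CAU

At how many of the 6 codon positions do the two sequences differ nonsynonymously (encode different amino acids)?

3

Codon 1: UGG Trp / AGC Ser — nonsynonymous.
Codon 2: UCG Ser / ACU Thr — nonsynonymous.
Codon 3: GGA Gly / UCC Ser — nonsynonymous.
Codon 4: CAA Gln / CAA Gln — identical.
Codon 5: CGG Arg / AGA Arg — synonymous.
Codon 6: CAC His / CAU His — synonymous.
Nonsynonymous differences: 3.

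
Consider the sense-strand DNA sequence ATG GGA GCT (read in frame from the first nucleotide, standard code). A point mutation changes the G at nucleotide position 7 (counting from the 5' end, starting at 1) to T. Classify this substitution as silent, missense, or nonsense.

Position 7 falls in codon 3: GCT → Ala.
After the substitution the codon is TCT → Ser.
Ala ≠ Ser, so this is a missense mutation.

missense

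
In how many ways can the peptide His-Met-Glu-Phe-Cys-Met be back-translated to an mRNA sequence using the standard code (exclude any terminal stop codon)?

16

His: 2 codons.
Met: 1 codon.
Glu: 2 codons.
Phe: 2 codons.
Cys: 2 codons.
Met: 1 codon.
2 × 1 × 2 × 2 × 2 × 1 = 16.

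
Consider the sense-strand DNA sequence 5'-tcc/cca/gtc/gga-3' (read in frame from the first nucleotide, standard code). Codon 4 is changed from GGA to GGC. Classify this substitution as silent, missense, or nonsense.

silent

Position 12 falls in codon 4: GGA → Gly.
After the substitution the codon is GGC → Gly.
Both encode Gly, so the change is synonymous.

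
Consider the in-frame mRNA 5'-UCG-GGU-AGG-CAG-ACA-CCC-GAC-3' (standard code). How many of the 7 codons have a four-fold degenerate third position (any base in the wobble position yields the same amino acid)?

4

Codon 1 UCG (Ser): third position 4-fold.
Codon 2 GGU (Gly): third position 4-fold.
Codon 3 AGG (Arg): third position 2-fold.
Codon 4 CAG (Gln): third position 2-fold.
Codon 5 ACA (Thr): third position 4-fold.
Codon 6 CCC (Pro): third position 4-fold.
Codon 7 GAC (Asp): third position 2-fold.
Four-fold degenerate third positions: 4.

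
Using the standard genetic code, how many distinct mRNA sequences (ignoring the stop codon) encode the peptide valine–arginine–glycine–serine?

576

Val: 4 codons.
Arg: 6 codons.
Gly: 4 codons.
Ser: 6 codons.
4 × 6 × 4 × 6 = 576.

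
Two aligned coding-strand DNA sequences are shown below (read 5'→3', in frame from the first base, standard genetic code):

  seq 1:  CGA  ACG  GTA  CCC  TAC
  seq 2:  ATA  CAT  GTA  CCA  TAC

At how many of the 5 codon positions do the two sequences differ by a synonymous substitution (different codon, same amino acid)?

1

Codon 1: CGA Arg / ATA Ile — nonsynonymous.
Codon 2: ACG Thr / CAT His — nonsynonymous.
Codon 3: GTA Val / GTA Val — identical.
Codon 4: CCC Pro / CCA Pro — synonymous.
Codon 5: TAC Tyr / TAC Tyr — identical.
Synonymous differences: 1.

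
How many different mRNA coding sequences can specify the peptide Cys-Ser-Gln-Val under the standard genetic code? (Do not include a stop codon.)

Cys: 2 codons.
Ser: 6 codons.
Gln: 2 codons.
Val: 4 codons.
2 × 6 × 2 × 4 = 96.

96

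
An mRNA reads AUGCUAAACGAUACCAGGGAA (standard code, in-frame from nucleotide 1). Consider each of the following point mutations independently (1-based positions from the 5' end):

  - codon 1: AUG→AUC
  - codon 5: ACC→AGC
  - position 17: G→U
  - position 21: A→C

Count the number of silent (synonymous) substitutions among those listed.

Codon 1: AUG (Met) → AUC (Ile) — missense.
Codon 5: ACC (Thr) → AGC (Ser) — missense.
Codon 6: AGG (Arg) → AUG (Met) — missense.
Codon 7: GAA (Glu) → GAC (Asp) — missense.
Synonymous: 0 of 4.

0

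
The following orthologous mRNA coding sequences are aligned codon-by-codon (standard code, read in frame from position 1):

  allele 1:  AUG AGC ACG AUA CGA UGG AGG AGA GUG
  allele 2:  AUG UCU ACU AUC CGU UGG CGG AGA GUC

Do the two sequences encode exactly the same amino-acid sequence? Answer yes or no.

Codon 1: AUG Met / AUG Met — identical.
Codon 2: AGC Ser / UCU Ser — synonymous.
Codon 3: ACG Thr / ACU Thr — synonymous.
Codon 4: AUA Ile / AUC Ile — synonymous.
Codon 5: CGA Arg / CGU Arg — synonymous.
Codon 6: UGG Trp / UGG Trp — identical.
Codon 7: AGG Arg / CGG Arg — synonymous.
Codon 8: AGA Arg / AGA Arg — identical.
Codon 9: GUG Val / GUC Val — synonymous.
Nonsynonymous differences: 0 → same protein.

yes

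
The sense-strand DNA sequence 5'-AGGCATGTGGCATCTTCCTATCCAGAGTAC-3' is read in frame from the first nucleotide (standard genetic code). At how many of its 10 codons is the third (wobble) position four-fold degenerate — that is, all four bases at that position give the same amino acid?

Codon 1 AGG (Arg): third position 2-fold.
Codon 2 CAT (His): third position 2-fold.
Codon 3 GTG (Val): third position 4-fold.
Codon 4 GCA (Ala): third position 4-fold.
Codon 5 TCT (Ser): third position 4-fold.
Codon 6 TCC (Ser): third position 4-fold.
Codon 7 TAT (Tyr): third position 2-fold.
Codon 8 CCA (Pro): third position 4-fold.
Codon 9 GAG (Glu): third position 2-fold.
Codon 10 TAC (Tyr): third position 2-fold.
Four-fold degenerate third positions: 5.

5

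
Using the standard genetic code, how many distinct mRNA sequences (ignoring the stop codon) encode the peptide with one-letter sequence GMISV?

288

Gly: 4 codons.
Met: 1 codon.
Ile: 3 codons.
Ser: 6 codons.
Val: 4 codons.
4 × 1 × 3 × 6 × 4 = 288.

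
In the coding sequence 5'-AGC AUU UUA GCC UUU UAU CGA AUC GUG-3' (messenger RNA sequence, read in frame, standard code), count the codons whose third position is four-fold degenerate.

Codon 1 AGC (Ser): third position 2-fold.
Codon 2 AUU (Ile): third position 3-fold.
Codon 3 UUA (Leu): third position 2-fold.
Codon 4 GCC (Ala): third position 4-fold.
Codon 5 UUU (Phe): third position 2-fold.
Codon 6 UAU (Tyr): third position 2-fold.
Codon 7 CGA (Arg): third position 4-fold.
Codon 8 AUC (Ile): third position 3-fold.
Codon 9 GUG (Val): third position 4-fold.
Four-fold degenerate third positions: 3.

3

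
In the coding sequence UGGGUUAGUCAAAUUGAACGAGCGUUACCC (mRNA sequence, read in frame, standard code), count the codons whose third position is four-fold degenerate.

Codon 1 UGG (Trp): third position 1-fold.
Codon 2 GUU (Val): third position 4-fold.
Codon 3 AGU (Ser): third position 2-fold.
Codon 4 CAA (Gln): third position 2-fold.
Codon 5 AUU (Ile): third position 3-fold.
Codon 6 GAA (Glu): third position 2-fold.
Codon 7 CGA (Arg): third position 4-fold.
Codon 8 GCG (Ala): third position 4-fold.
Codon 9 UUA (Leu): third position 2-fold.
Codon 10 CCC (Pro): third position 4-fold.
Four-fold degenerate third positions: 4.

4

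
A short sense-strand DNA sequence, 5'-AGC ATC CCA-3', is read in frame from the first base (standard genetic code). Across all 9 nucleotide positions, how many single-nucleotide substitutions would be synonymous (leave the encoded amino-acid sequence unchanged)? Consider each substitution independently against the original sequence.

6

Codon 1 (AGC, Ser): 1 synonymous substitution.
Codon 2 (ATC, Ile): 2 synonymous substitutions.
Codon 3 (CCA, Pro): 3 synonymous substitutions.
Total: 1 + 2 + 3 = 6.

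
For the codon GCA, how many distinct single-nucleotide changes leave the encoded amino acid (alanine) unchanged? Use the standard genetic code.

3

Position 1: none → 0 synonymous.
Position 2: none → 0 synonymous.
Position 3: GCU, GCC, GCG → 3 synonymous.
Total: 0 + 0 + 3 = 3.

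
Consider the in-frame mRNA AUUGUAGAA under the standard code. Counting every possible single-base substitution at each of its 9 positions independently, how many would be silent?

Codon 1 (AUU, Ile): 2 synonymous substitutions.
Codon 2 (GUA, Val): 3 synonymous substitutions.
Codon 3 (GAA, Glu): 1 synonymous substitution.
Total: 2 + 3 + 1 = 6.

6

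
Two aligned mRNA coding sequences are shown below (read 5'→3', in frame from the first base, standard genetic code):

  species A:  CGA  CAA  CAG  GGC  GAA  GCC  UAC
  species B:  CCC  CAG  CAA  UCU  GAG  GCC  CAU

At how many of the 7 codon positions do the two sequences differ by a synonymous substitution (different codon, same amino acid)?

3

Codon 1: CGA Arg / CCC Pro — nonsynonymous.
Codon 2: CAA Gln / CAG Gln — synonymous.
Codon 3: CAG Gln / CAA Gln — synonymous.
Codon 4: GGC Gly / UCU Ser — nonsynonymous.
Codon 5: GAA Glu / GAG Glu — synonymous.
Codon 6: GCC Ala / GCC Ala — identical.
Codon 7: UAC Tyr / CAU His — nonsynonymous.
Synonymous differences: 3.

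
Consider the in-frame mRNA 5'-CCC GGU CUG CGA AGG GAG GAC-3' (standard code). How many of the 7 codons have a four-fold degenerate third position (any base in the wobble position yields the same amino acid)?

4

Codon 1 CCC (Pro): third position 4-fold.
Codon 2 GGU (Gly): third position 4-fold.
Codon 3 CUG (Leu): third position 4-fold.
Codon 4 CGA (Arg): third position 4-fold.
Codon 5 AGG (Arg): third position 2-fold.
Codon 6 GAG (Glu): third position 2-fold.
Codon 7 GAC (Asp): third position 2-fold.
Four-fold degenerate third positions: 4.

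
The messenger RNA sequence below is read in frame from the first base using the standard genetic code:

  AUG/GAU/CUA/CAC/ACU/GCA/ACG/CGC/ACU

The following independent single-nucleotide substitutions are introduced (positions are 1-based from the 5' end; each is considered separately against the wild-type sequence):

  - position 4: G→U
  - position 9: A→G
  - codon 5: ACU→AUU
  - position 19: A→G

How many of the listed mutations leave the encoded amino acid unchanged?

1

Codon 2: GAU (Asp) → UAU (Tyr) — missense.
Codon 3: CUA (Leu) → CUG (Leu) — synonymous.
Codon 5: ACU (Thr) → AUU (Ile) — missense.
Codon 7: ACG (Thr) → GCG (Ala) — missense.
Synonymous: 1 of 4.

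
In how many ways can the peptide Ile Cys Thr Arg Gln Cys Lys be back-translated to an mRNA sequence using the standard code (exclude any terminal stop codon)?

1152

Ile: 3 codons.
Cys: 2 codons.
Thr: 4 codons.
Arg: 6 codons.
Gln: 2 codons.
Cys: 2 codons.
Lys: 2 codons.
3 × 2 × 4 × 6 × 2 × 2 × 2 = 1152.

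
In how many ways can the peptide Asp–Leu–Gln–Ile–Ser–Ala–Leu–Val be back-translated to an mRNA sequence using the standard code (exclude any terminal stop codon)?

Asp: 2 codons.
Leu: 6 codons.
Gln: 2 codons.
Ile: 3 codons.
Ser: 6 codons.
Ala: 4 codons.
Leu: 6 codons.
Val: 4 codons.
2 × 6 × 2 × 3 × 6 × 4 × 6 × 4 = 41472.

41472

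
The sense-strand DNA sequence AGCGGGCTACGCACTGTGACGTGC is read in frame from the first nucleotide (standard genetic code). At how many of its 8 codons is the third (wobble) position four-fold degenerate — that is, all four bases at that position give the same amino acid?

Codon 1 AGC (Ser): third position 2-fold.
Codon 2 GGG (Gly): third position 4-fold.
Codon 3 CTA (Leu): third position 4-fold.
Codon 4 CGC (Arg): third position 4-fold.
Codon 5 ACT (Thr): third position 4-fold.
Codon 6 GTG (Val): third position 4-fold.
Codon 7 ACG (Thr): third position 4-fold.
Codon 8 TGC (Cys): third position 2-fold.
Four-fold degenerate third positions: 6.

6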